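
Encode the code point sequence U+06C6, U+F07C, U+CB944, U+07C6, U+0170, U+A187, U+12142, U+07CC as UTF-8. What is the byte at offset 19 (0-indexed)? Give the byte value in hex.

U+06C6 → 2-byte form DB 86 at offsets 0–1.
U+F07C → 3-byte form EF 81 BC at offsets 2–4.
U+CB944 → 4-byte form F3 8B A5 84 at offsets 5–8.
U+07C6 → 2-byte form DF 86 at offsets 9–10.
U+0170 → 2-byte form C5 B0 at offsets 11–12.
U+A187 → 3-byte form EA 86 87 at offsets 13–15.
U+12142 → 4-byte form F0 92 85 82 at offsets 16–19.
Offset 19 falls in char 7's range; it's byte 4 of F0 92 85 82 = 0x82.

0x82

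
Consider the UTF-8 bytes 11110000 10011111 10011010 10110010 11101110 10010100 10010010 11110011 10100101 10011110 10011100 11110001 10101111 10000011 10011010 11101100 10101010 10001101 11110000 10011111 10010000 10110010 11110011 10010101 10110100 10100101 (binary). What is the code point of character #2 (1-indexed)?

U+E512

Offset 0: leading byte 0xF0 = 11110000 → 4-byte char #1 = F0 9F 9A B2.
Offset 4: leading byte 0xEE = 11101110 → 3-byte char #2 = EE 94 92.
Leading byte 0xEE = 11101110 matches 1110xxxx → 3-byte sequence.
Byte 1: 0xEE = 11101110, payload 1110 (4 bits).
Byte 2: 0x94 = 10010100 (10xxxxxx ✓), payload 010100.
Byte 3: 0x92 = 10010010 (10xxxxxx ✓), payload 010010.
Concatenate: 1110010100010010 = 0xE512 (16 bits → U+E512).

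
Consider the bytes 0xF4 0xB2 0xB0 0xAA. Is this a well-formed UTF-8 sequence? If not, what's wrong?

invalid (encodes a value above U+10FFFF)

Leading byte 0xF4 = 11110100 → 4-byte form.
Payload = 0x132C2A, which exceeds U+10FFFF, the maximum Unicode code point. (Leading bytes F5–FF, or F4 followed by ≥ 0x90, are invalid.)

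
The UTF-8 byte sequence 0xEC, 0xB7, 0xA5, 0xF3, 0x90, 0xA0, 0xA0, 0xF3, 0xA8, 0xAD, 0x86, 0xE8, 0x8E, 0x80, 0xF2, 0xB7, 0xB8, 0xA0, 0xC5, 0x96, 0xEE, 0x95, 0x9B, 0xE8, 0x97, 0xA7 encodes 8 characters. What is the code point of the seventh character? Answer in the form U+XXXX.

U+E55B

Offset 0: leading byte 0xEC = 11101100 → 3-byte char #1 = EC B7 A5.
Offset 3: leading byte 0xF3 = 11110011 → 4-byte char #2 = F3 90 A0 A0.
Offset 7: leading byte 0xF3 = 11110011 → 4-byte char #3 = F3 A8 AD 86.
Offset 11: leading byte 0xE8 = 11101000 → 3-byte char #4 = E8 8E 80.
Offset 14: leading byte 0xF2 = 11110010 → 4-byte char #5 = F2 B7 B8 A0.
Offset 18: leading byte 0xC5 = 11000101 → 2-byte char #6 = C5 96.
Offset 20: leading byte 0xEE = 11101110 → 3-byte char #7 = EE 95 9B.
Leading byte 0xEE = 11101110 matches 1110xxxx → 3-byte sequence.
Byte 1: 0xEE = 11101110, payload 1110 (4 bits).
Byte 2: 0x95 = 10010101 (10xxxxxx ✓), payload 010101.
Byte 3: 0x9B = 10011011 (10xxxxxx ✓), payload 011011.
Concatenate: 1110010101011011 = 0xE55B (16 bits → U+E55B).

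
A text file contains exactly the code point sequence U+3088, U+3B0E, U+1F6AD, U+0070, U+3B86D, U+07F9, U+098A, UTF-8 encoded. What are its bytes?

U+3088: 3-byte form → E3 82 88.
U+3B0E: 3-byte form → E3 AC 8E.
U+1F6AD: 4-byte form → F0 9F 9A AD.
U+0070: 1-byte form → 70.
U+3B86D: 4-byte form → F0 BB A1 AD.
U+07F9: 2-byte form → DF B9.
U+098A: 3-byte form → E0 A6 8A.
Concatenated (20 bytes): E3 82 88 E3 AC 8E F0 9F 9A AD 70 F0 BB A1 AD DF B9 E0 A6 8A.

E3 82 88 E3 AC 8E F0 9F 9A AD 70 F0 BB A1 AD DF B9 E0 A6 8A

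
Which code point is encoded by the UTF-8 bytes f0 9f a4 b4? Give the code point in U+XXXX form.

U+1F934

Leading byte 0xF0 = 11110000 matches 11110xxx → 4-byte sequence.
Byte 1: 0xF0 = 11110000, payload 000 (3 bits).
Byte 2: 0x9F = 10011111 (10xxxxxx ✓), payload 011111.
Byte 3: 0xA4 = 10100100 (10xxxxxx ✓), payload 100100.
Byte 4: 0xB4 = 10110100 (10xxxxxx ✓), payload 110100.
Concatenate: 000011111100100110100 = 0x1F934 (21 bits → U+1F934).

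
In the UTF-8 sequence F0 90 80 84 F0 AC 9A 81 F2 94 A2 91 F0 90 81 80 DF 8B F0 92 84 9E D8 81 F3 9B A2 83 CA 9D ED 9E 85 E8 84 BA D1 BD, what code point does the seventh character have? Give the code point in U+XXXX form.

Offset 0: leading byte 0xF0 = 11110000 → 4-byte char #1 = F0 90 80 84.
Offset 4: leading byte 0xF0 = 11110000 → 4-byte char #2 = F0 AC 9A 81.
Offset 8: leading byte 0xF2 = 11110010 → 4-byte char #3 = F2 94 A2 91.
Offset 12: leading byte 0xF0 = 11110000 → 4-byte char #4 = F0 90 81 80.
Offset 16: leading byte 0xDF = 11011111 → 2-byte char #5 = DF 8B.
Offset 18: leading byte 0xF0 = 11110000 → 4-byte char #6 = F0 92 84 9E.
Offset 22: leading byte 0xD8 = 11011000 → 2-byte char #7 = D8 81.
Leading byte 0xD8 = 11011000 matches 110xxxxx → 2-byte sequence.
Byte 1: 0xD8 = 11011000, payload 11000 (5 bits).
Byte 2: 0x81 = 10000001 (10xxxxxx ✓), payload 000001.
Concatenate: 11000000001 = 0x601 (11 bits → U+0601).

U+0601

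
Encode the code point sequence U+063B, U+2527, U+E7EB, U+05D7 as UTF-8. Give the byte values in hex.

U+063B: 2-byte form → D8 BB.
U+2527: 3-byte form → E2 94 A7.
U+E7EB: 3-byte form → EE 9F AB.
U+05D7: 2-byte form → D7 97.
Concatenated (10 bytes): D8 BB E2 94 A7 EE 9F AB D7 97.

D8 BB E2 94 A7 EE 9F AB D7 97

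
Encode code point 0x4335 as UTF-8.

E4 8C B5

U+4335 = 0x4335 = 17205 decimal. In range U+0800–U+FFFF → 3-byte form: 1110xxxx 10xxxxxx 10xxxxxx.
Binary (16 bits): 0100001100110101.
Split 4+6+6: 0100 | 001100 | 110101.
Byte 1: 11100100 = 0xE4.
Byte 2: 10001100 = 0x8C.
Byte 3: 10110101 = 0xB5.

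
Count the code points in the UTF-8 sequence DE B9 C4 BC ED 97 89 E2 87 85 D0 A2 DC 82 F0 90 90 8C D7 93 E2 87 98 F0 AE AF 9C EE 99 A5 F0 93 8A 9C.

12

Byte at offset 0: 0xDE = 11011110 → 2-byte char (#1). Advance 2.
Byte at offset 2: 0xC4 = 11000100 → 2-byte char (#2). Advance 2.
Byte at offset 4: 0xED = 11101101 → 3-byte char (#3). Advance 3.
Byte at offset 7: 0xE2 = 11100010 → 3-byte char (#4). Advance 3.
Byte at offset 10: 0xD0 = 11010000 → 2-byte char (#5). Advance 2.
Byte at offset 12: 0xDC = 11011100 → 2-byte char (#6). Advance 2.
Byte at offset 14: 0xF0 = 11110000 → 4-byte char (#7). Advance 4.
Byte at offset 18: 0xD7 = 11010111 → 2-byte char (#8). Advance 2.
Byte at offset 20: 0xE2 = 11100010 → 3-byte char (#9). Advance 3.
Byte at offset 23: 0xF0 = 11110000 → 4-byte char (#10). Advance 4.
Byte at offset 27: 0xEE = 11101110 → 3-byte char (#11). Advance 3.
Byte at offset 30: 0xF0 = 11110000 → 4-byte char (#12). Advance 4.
Reached end at offset 34 after 12 code points.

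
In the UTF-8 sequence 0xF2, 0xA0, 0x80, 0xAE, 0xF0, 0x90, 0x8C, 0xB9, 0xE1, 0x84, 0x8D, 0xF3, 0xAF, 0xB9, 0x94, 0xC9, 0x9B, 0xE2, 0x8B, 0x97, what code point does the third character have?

Offset 0: leading byte 0xF2 = 11110010 → 4-byte char #1 = F2 A0 80 AE.
Offset 4: leading byte 0xF0 = 11110000 → 4-byte char #2 = F0 90 8C B9.
Offset 8: leading byte 0xE1 = 11100001 → 3-byte char #3 = E1 84 8D.
Leading byte 0xE1 = 11100001 matches 1110xxxx → 3-byte sequence.
Byte 1: 0xE1 = 11100001, payload 0001 (4 bits).
Byte 2: 0x84 = 10000100 (10xxxxxx ✓), payload 000100.
Byte 3: 0x8D = 10001101 (10xxxxxx ✓), payload 001101.
Concatenate: 0001000100001101 = 0x110D (16 bits → U+110D).

U+110D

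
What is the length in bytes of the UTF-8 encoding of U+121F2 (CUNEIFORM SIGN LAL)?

4

U+121F2 = 0x121F2. UTF-8 uses 1 byte below 0x80, 2 below 0x800, 3 below 0x10000, 4 up to 0x10FFFF. 0x121F2 is in U+10000–U+10FFFF → 4 bytes.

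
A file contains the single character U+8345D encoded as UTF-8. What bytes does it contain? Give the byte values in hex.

U+8345D = 0x8345D = 537693 decimal. In range U+10000–U+10FFFF → 4-byte form: 11110xxx 10xxxxxx 10xxxxxx 10xxxxxx.
Binary (21 bits): 010000011010001011101.
Split 3+6+6+6: 010 | 000011 | 010001 | 011101.
Byte 1: 11110010 = 0xF2.
Byte 2: 10000011 = 0x83.
Byte 3: 10010001 = 0x91.
Byte 4: 10011101 = 0x9D.

F2 83 91 9D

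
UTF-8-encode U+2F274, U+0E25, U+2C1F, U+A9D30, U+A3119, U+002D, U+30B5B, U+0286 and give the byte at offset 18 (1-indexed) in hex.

0x99

1-indexed offset 18 is 0-indexed offset 17.
U+2F274 → 4-byte form F0 AF 89 B4 at offsets 0–3.
U+0E25 → 3-byte form E0 B8 A5 at offsets 4–6.
U+2C1F → 3-byte form E2 B0 9F at offsets 7–9.
U+A9D30 → 4-byte form F2 A9 B4 B0 at offsets 10–13.
U+A3119 → 4-byte form F2 A3 84 99 at offsets 14–17.
Offset 17 falls in char 5's range; it's byte 4 of F2 A3 84 99 = 0x99.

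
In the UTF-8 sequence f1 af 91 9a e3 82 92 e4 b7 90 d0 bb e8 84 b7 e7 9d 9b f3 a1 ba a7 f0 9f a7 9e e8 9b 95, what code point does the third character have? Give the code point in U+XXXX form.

Offset 0: leading byte 0xF1 = 11110001 → 4-byte char #1 = F1 AF 91 9A.
Offset 4: leading byte 0xE3 = 11100011 → 3-byte char #2 = E3 82 92.
Offset 7: leading byte 0xE4 = 11100100 → 3-byte char #3 = E4 B7 90.
Leading byte 0xE4 = 11100100 matches 1110xxxx → 3-byte sequence.
Byte 1: 0xE4 = 11100100, payload 0100 (4 bits).
Byte 2: 0xB7 = 10110111 (10xxxxxx ✓), payload 110111.
Byte 3: 0x90 = 10010000 (10xxxxxx ✓), payload 010000.
Concatenate: 0100110111010000 = 0x4DD0 (16 bits → U+4DD0).

U+4DD0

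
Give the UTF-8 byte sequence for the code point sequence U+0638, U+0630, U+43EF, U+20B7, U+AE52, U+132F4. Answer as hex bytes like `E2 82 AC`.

U+0638: 2-byte form → D8 B8.
U+0630: 2-byte form → D8 B0.
U+43EF: 3-byte form → E4 8F AF.
U+20B7: 3-byte form → E2 82 B7.
U+AE52: 3-byte form → EA B9 92.
U+132F4: 4-byte form → F0 93 8B B4.
Concatenated (17 bytes): D8 B8 D8 B0 E4 8F AF E2 82 B7 EA B9 92 F0 93 8B B4.

D8 B8 D8 B0 E4 8F AF E2 82 B7 EA B9 92 F0 93 8B B4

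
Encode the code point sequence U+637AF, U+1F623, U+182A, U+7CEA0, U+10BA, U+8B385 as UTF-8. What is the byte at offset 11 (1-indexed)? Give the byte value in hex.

0xAA

1-indexed offset 11 is 0-indexed offset 10.
U+637AF → 4-byte form F1 A3 9E AF at offsets 0–3.
U+1F623 → 4-byte form F0 9F 98 A3 at offsets 4–7.
U+182A → 3-byte form E1 A0 AA at offsets 8–10.
Offset 10 falls in char 3's range; it's byte 3 of E1 A0 AA = 0xAA.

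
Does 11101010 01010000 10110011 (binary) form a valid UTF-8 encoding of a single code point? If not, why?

invalid (non-continuation byte where continuation expected)

Leading byte 0xEA = 11101010 → 3-byte form.
Byte 2 is 0x50 = 01010000, which is not 10xxxxxx — expected a continuation byte.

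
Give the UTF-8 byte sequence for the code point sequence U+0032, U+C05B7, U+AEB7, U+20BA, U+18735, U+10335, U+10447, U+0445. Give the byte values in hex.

32 F3 80 96 B7 EA BA B7 E2 82 BA F0 98 9C B5 F0 90 8C B5 F0 90 91 87 D1 85

U+0032: 1-byte form → 32.
U+C05B7: 4-byte form → F3 80 96 B7.
U+AEB7: 3-byte form → EA BA B7.
U+20BA: 3-byte form → E2 82 BA.
U+18735: 4-byte form → F0 98 9C B5.
U+10335: 4-byte form → F0 90 8C B5.
U+10447: 4-byte form → F0 90 91 87.
U+0445: 2-byte form → D1 85.
Concatenated (25 bytes): 32 F3 80 96 B7 EA BA B7 E2 82 BA F0 98 9C B5 F0 90 8C B5 F0 90 91 87 D1 85.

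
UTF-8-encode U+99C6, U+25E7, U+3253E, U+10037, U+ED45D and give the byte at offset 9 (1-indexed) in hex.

0x94

1-indexed offset 9 is 0-indexed offset 8.
U+99C6 → 3-byte form E9 A7 86 at offsets 0–2.
U+25E7 → 3-byte form E2 97 A7 at offsets 3–5.
U+3253E → 4-byte form F0 B2 94 BE at offsets 6–9.
Offset 8 falls in char 3's range; it's byte 3 of F0 B2 94 BE = 0x94.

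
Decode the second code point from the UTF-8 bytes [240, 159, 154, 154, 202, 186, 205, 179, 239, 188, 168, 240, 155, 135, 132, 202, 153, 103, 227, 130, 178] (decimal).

Offset 0: leading byte 0xF0 = 11110000 → 4-byte char #1 = F0 9F 9A 9A.
Offset 4: leading byte 0xCA = 11001010 → 2-byte char #2 = CA BA.
Leading byte 0xCA = 11001010 matches 110xxxxx → 2-byte sequence.
Byte 1: 0xCA = 11001010, payload 01010 (5 bits).
Byte 2: 0xBA = 10111010 (10xxxxxx ✓), payload 111010.
Concatenate: 01010111010 = 0x2BA (11 bits → U+02BA).

U+02BA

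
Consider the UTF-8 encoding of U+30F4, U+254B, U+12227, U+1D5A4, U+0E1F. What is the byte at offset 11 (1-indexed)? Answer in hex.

1-indexed offset 11 is 0-indexed offset 10.
U+30F4 → 3-byte form E3 83 B4 at offsets 0–2.
U+254B → 3-byte form E2 95 8B at offsets 3–5.
U+12227 → 4-byte form F0 92 88 A7 at offsets 6–9.
U+1D5A4 → 4-byte form F0 9D 96 A4 at offsets 10–13.
Offset 10 falls in char 4's range; it's byte 1 of F0 9D 96 A4 = 0xF0.

0xF0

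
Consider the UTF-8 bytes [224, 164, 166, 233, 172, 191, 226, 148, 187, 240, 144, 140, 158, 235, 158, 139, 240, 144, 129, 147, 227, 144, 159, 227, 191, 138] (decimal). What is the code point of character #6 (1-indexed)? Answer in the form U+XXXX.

U+10053

Offset 0: leading byte 0xE0 = 11100000 → 3-byte char #1 = E0 A4 A6.
Offset 3: leading byte 0xE9 = 11101001 → 3-byte char #2 = E9 AC BF.
Offset 6: leading byte 0xE2 = 11100010 → 3-byte char #3 = E2 94 BB.
Offset 9: leading byte 0xF0 = 11110000 → 4-byte char #4 = F0 90 8C 9E.
Offset 13: leading byte 0xEB = 11101011 → 3-byte char #5 = EB 9E 8B.
Offset 16: leading byte 0xF0 = 11110000 → 4-byte char #6 = F0 90 81 93.
Leading byte 0xF0 = 11110000 matches 11110xxx → 4-byte sequence.
Byte 1: 0xF0 = 11110000, payload 000 (3 bits).
Byte 2: 0x90 = 10010000 (10xxxxxx ✓), payload 010000.
Byte 3: 0x81 = 10000001 (10xxxxxx ✓), payload 000001.
Byte 4: 0x93 = 10010011 (10xxxxxx ✓), payload 010011.
Concatenate: 000010000000001010011 = 0x10053 (21 bits → U+10053).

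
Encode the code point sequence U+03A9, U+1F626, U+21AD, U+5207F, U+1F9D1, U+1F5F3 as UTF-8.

CE A9 F0 9F 98 A6 E2 86 AD F1 92 81 BF F0 9F A7 91 F0 9F 97 B3

U+03A9: 2-byte form → CE A9.
U+1F626: 4-byte form → F0 9F 98 A6.
U+21AD: 3-byte form → E2 86 AD.
U+5207F: 4-byte form → F1 92 81 BF.
U+1F9D1: 4-byte form → F0 9F A7 91.
U+1F5F3: 4-byte form → F0 9F 97 B3.
Concatenated (21 bytes): CE A9 F0 9F 98 A6 E2 86 AD F1 92 81 BF F0 9F A7 91 F0 9F 97 B3.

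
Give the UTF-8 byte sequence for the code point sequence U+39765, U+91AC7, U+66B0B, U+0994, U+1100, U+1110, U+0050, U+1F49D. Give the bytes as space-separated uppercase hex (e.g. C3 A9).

F0 B9 9D A5 F2 91 AB 87 F1 A6 AC 8B E0 A6 94 E1 84 80 E1 84 90 50 F0 9F 92 9D

U+39765: 4-byte form → F0 B9 9D A5.
U+91AC7: 4-byte form → F2 91 AB 87.
U+66B0B: 4-byte form → F1 A6 AC 8B.
U+0994: 3-byte form → E0 A6 94.
U+1100: 3-byte form → E1 84 80.
U+1110: 3-byte form → E1 84 90.
U+0050: 1-byte form → 50.
U+1F49D: 4-byte form → F0 9F 92 9D.
Concatenated (26 bytes): F0 B9 9D A5 F2 91 AB 87 F1 A6 AC 8B E0 A6 94 E1 84 80 E1 84 90 50 F0 9F 92 9D.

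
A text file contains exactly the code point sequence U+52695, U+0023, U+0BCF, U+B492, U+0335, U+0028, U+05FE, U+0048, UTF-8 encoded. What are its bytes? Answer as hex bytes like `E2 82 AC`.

F1 92 9A 95 23 E0 AF 8F EB 92 92 CC B5 28 D7 BE 48

U+52695: 4-byte form → F1 92 9A 95.
U+0023: 1-byte form → 23.
U+0BCF: 3-byte form → E0 AF 8F.
U+B492: 3-byte form → EB 92 92.
U+0335: 2-byte form → CC B5.
U+0028: 1-byte form → 28.
U+05FE: 2-byte form → D7 BE.
U+0048: 1-byte form → 48.
Concatenated (17 bytes): F1 92 9A 95 23 E0 AF 8F EB 92 92 CC B5 28 D7 BE 48.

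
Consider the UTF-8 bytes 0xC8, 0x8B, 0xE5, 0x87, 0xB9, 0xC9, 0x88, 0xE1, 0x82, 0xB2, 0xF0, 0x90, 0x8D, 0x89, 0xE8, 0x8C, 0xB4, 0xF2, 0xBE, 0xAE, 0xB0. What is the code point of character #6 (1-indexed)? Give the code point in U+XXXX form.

Offset 0: leading byte 0xC8 = 11001000 → 2-byte char #1 = C8 8B.
Offset 2: leading byte 0xE5 = 11100101 → 3-byte char #2 = E5 87 B9.
Offset 5: leading byte 0xC9 = 11001001 → 2-byte char #3 = C9 88.
Offset 7: leading byte 0xE1 = 11100001 → 3-byte char #4 = E1 82 B2.
Offset 10: leading byte 0xF0 = 11110000 → 4-byte char #5 = F0 90 8D 89.
Offset 14: leading byte 0xE8 = 11101000 → 3-byte char #6 = E8 8C B4.
Leading byte 0xE8 = 11101000 matches 1110xxxx → 3-byte sequence.
Byte 1: 0xE8 = 11101000, payload 1000 (4 bits).
Byte 2: 0x8C = 10001100 (10xxxxxx ✓), payload 001100.
Byte 3: 0xB4 = 10110100 (10xxxxxx ✓), payload 110100.
Concatenate: 1000001100110100 = 0x8334 (16 bits → U+8334).

U+8334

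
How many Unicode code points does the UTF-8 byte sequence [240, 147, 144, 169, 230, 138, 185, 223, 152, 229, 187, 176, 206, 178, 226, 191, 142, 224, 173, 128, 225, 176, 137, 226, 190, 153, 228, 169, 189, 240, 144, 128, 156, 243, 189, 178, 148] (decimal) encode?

12

Byte at offset 0: 0xF0 = 11110000 → 4-byte char (#1). Advance 4.
Byte at offset 4: 0xE6 = 11100110 → 3-byte char (#2). Advance 3.
Byte at offset 7: 0xDF = 11011111 → 2-byte char (#3). Advance 2.
Byte at offset 9: 0xE5 = 11100101 → 3-byte char (#4). Advance 3.
Byte at offset 12: 0xCE = 11001110 → 2-byte char (#5). Advance 2.
Byte at offset 14: 0xE2 = 11100010 → 3-byte char (#6). Advance 3.
Byte at offset 17: 0xE0 = 11100000 → 3-byte char (#7). Advance 3.
Byte at offset 20: 0xE1 = 11100001 → 3-byte char (#8). Advance 3.
Byte at offset 23: 0xE2 = 11100010 → 3-byte char (#9). Advance 3.
Byte at offset 26: 0xE4 = 11100100 → 3-byte char (#10). Advance 3.
Byte at offset 29: 0xF0 = 11110000 → 4-byte char (#11). Advance 4.
Byte at offset 33: 0xF3 = 11110011 → 4-byte char (#12). Advance 4.
Reached end at offset 37 after 12 code points.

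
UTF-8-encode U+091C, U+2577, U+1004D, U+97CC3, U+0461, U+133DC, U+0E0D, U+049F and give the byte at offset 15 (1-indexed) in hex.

0xD1

1-indexed offset 15 is 0-indexed offset 14.
U+091C → 3-byte form E0 A4 9C at offsets 0–2.
U+2577 → 3-byte form E2 95 B7 at offsets 3–5.
U+1004D → 4-byte form F0 90 81 8D at offsets 6–9.
U+97CC3 → 4-byte form F2 97 B3 83 at offsets 10–13.
U+0461 → 2-byte form D1 A1 at offsets 14–15.
Offset 14 falls in char 5's range; it's byte 1 of D1 A1 = 0xD1.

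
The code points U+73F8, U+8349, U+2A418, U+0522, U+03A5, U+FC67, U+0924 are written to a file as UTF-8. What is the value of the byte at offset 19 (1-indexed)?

1-indexed offset 19 is 0-indexed offset 18.
U+73F8 → 3-byte form E7 8F B8 at offsets 0–2.
U+8349 → 3-byte form E8 8D 89 at offsets 3–5.
U+2A418 → 4-byte form F0 AA 90 98 at offsets 6–9.
U+0522 → 2-byte form D4 A2 at offsets 10–11.
U+03A5 → 2-byte form CE A5 at offsets 12–13.
U+FC67 → 3-byte form EF B1 A7 at offsets 14–16.
U+0924 → 3-byte form E0 A4 A4 at offsets 17–19.
Offset 18 falls in char 7's range; it's byte 2 of E0 A4 A4 = 0xA4.

0xA4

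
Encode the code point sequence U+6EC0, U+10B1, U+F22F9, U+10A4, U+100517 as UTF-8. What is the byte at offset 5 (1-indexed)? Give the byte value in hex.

1-indexed offset 5 is 0-indexed offset 4.
U+6EC0 → 3-byte form E6 BB 80 at offsets 0–2.
U+10B1 → 3-byte form E1 82 B1 at offsets 3–5.
Offset 4 falls in char 2's range; it's byte 2 of E1 82 B1 = 0x82.

0x82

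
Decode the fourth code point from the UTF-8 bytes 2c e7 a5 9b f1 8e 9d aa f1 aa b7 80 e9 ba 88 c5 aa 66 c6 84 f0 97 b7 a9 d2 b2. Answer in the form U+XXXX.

U+6ADC0

Offset 0: leading byte 0x2C = 00101100 → 1-byte char #1 = 2C.
Offset 1: leading byte 0xE7 = 11100111 → 3-byte char #2 = E7 A5 9B.
Offset 4: leading byte 0xF1 = 11110001 → 4-byte char #3 = F1 8E 9D AA.
Offset 8: leading byte 0xF1 = 11110001 → 4-byte char #4 = F1 AA B7 80.
Leading byte 0xF1 = 11110001 matches 11110xxx → 4-byte sequence.
Byte 1: 0xF1 = 11110001, payload 001 (3 bits).
Byte 2: 0xAA = 10101010 (10xxxxxx ✓), payload 101010.
Byte 3: 0xB7 = 10110111 (10xxxxxx ✓), payload 110111.
Byte 4: 0x80 = 10000000 (10xxxxxx ✓), payload 000000.
Concatenate: 001101010110111000000 = 0x6ADC0 (21 bits → U+6ADC0).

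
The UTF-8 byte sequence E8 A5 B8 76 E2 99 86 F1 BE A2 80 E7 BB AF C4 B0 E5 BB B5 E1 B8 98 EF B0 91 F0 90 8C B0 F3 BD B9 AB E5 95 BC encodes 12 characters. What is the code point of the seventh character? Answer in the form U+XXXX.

Offset 0: leading byte 0xE8 = 11101000 → 3-byte char #1 = E8 A5 B8.
Offset 3: leading byte 0x76 = 01110110 → 1-byte char #2 = 76.
Offset 4: leading byte 0xE2 = 11100010 → 3-byte char #3 = E2 99 86.
Offset 7: leading byte 0xF1 = 11110001 → 4-byte char #4 = F1 BE A2 80.
Offset 11: leading byte 0xE7 = 11100111 → 3-byte char #5 = E7 BB AF.
Offset 14: leading byte 0xC4 = 11000100 → 2-byte char #6 = C4 B0.
Offset 16: leading byte 0xE5 = 11100101 → 3-byte char #7 = E5 BB B5.
Leading byte 0xE5 = 11100101 matches 1110xxxx → 3-byte sequence.
Byte 1: 0xE5 = 11100101, payload 0101 (4 bits).
Byte 2: 0xBB = 10111011 (10xxxxxx ✓), payload 111011.
Byte 3: 0xB5 = 10110101 (10xxxxxx ✓), payload 110101.
Concatenate: 0101111011110101 = 0x5EF5 (16 bits → U+5EF5).

U+5EF5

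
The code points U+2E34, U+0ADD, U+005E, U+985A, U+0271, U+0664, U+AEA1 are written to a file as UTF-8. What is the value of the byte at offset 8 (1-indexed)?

1-indexed offset 8 is 0-indexed offset 7.
U+2E34 → 3-byte form E2 B8 B4 at offsets 0–2.
U+0ADD → 3-byte form E0 AB 9D at offsets 3–5.
U+005E → 1-byte form 5E at offsets 6–6.
U+985A → 3-byte form E9 A1 9A at offsets 7–9.
Offset 7 falls in char 4's range; it's byte 1 of E9 A1 9A = 0xE9.

0xE9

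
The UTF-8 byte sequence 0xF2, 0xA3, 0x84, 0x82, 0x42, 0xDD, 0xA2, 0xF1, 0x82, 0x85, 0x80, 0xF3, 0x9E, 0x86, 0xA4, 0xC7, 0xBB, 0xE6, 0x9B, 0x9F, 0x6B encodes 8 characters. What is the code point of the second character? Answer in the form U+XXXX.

U+0042

Offset 0: leading byte 0xF2 = 11110010 → 4-byte char #1 = F2 A3 84 82.
Offset 4: leading byte 0x42 = 01000010 → 1-byte char #2 = 42.
Leading byte 0x42 = 01000010 matches 0xxxxxxx → 1-byte sequence.
Byte 1: 0x42 = 01000010, payload 1000010 (7 bits).
Concatenate: 1000010 = 0x42 (7 bits → U+0042).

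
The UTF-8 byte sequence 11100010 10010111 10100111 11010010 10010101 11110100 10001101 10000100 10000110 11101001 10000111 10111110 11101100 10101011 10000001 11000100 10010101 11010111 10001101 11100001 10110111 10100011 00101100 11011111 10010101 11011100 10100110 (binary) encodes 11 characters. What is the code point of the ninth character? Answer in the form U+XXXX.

Offset 0: leading byte 0xE2 = 11100010 → 3-byte char #1 = E2 97 A7.
Offset 3: leading byte 0xD2 = 11010010 → 2-byte char #2 = D2 95.
Offset 5: leading byte 0xF4 = 11110100 → 4-byte char #3 = F4 8D 84 86.
Offset 9: leading byte 0xE9 = 11101001 → 3-byte char #4 = E9 87 BE.
Offset 12: leading byte 0xEC = 11101100 → 3-byte char #5 = EC AB 81.
Offset 15: leading byte 0xC4 = 11000100 → 2-byte char #6 = C4 95.
Offset 17: leading byte 0xD7 = 11010111 → 2-byte char #7 = D7 8D.
Offset 19: leading byte 0xE1 = 11100001 → 3-byte char #8 = E1 B7 A3.
Offset 22: leading byte 0x2C = 00101100 → 1-byte char #9 = 2C.
Leading byte 0x2C = 00101100 matches 0xxxxxxx → 1-byte sequence.
Byte 1: 0x2C = 00101100, payload 0101100 (7 bits).
Concatenate: 0101100 = 0x2C (7 bits → U+002C).

U+002C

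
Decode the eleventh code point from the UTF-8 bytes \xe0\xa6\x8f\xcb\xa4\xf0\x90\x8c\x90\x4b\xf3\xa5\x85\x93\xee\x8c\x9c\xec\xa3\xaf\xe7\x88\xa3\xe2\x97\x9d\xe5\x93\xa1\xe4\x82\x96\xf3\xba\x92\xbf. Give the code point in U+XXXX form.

Offset 0: leading byte 0xE0 = 11100000 → 3-byte char #1 = E0 A6 8F.
Offset 3: leading byte 0xCB = 11001011 → 2-byte char #2 = CB A4.
Offset 5: leading byte 0xF0 = 11110000 → 4-byte char #3 = F0 90 8C 90.
Offset 9: leading byte 0x4B = 01001011 → 1-byte char #4 = 4B.
Offset 10: leading byte 0xF3 = 11110011 → 4-byte char #5 = F3 A5 85 93.
Offset 14: leading byte 0xEE = 11101110 → 3-byte char #6 = EE 8C 9C.
Offset 17: leading byte 0xEC = 11101100 → 3-byte char #7 = EC A3 AF.
Offset 20: leading byte 0xE7 = 11100111 → 3-byte char #8 = E7 88 A3.
Offset 23: leading byte 0xE2 = 11100010 → 3-byte char #9 = E2 97 9D.
Offset 26: leading byte 0xE5 = 11100101 → 3-byte char #10 = E5 93 A1.
Offset 29: leading byte 0xE4 = 11100100 → 3-byte char #11 = E4 82 96.
Leading byte 0xE4 = 11100100 matches 1110xxxx → 3-byte sequence.
Byte 1: 0xE4 = 11100100, payload 0100 (4 bits).
Byte 2: 0x82 = 10000010 (10xxxxxx ✓), payload 000010.
Byte 3: 0x96 = 10010110 (10xxxxxx ✓), payload 010110.
Concatenate: 0100000010010110 = 0x4096 (16 bits → U+4096).

U+4096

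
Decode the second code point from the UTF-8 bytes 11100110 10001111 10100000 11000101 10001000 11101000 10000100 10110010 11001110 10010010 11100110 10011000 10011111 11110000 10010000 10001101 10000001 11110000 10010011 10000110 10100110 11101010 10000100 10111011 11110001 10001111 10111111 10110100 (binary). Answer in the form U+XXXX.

U+0148

Offset 0: leading byte 0xE6 = 11100110 → 3-byte char #1 = E6 8F A0.
Offset 3: leading byte 0xC5 = 11000101 → 2-byte char #2 = C5 88.
Leading byte 0xC5 = 11000101 matches 110xxxxx → 2-byte sequence.
Byte 1: 0xC5 = 11000101, payload 00101 (5 bits).
Byte 2: 0x88 = 10001000 (10xxxxxx ✓), payload 001000.
Concatenate: 00101001000 = 0x148 (11 bits → U+0148).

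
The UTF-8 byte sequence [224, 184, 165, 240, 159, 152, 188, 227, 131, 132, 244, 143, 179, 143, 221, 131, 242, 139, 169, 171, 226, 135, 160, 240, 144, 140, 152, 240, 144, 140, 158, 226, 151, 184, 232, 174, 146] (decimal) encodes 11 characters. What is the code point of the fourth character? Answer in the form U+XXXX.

Offset 0: leading byte 0xE0 = 11100000 → 3-byte char #1 = E0 B8 A5.
Offset 3: leading byte 0xF0 = 11110000 → 4-byte char #2 = F0 9F 98 BC.
Offset 7: leading byte 0xE3 = 11100011 → 3-byte char #3 = E3 83 84.
Offset 10: leading byte 0xF4 = 11110100 → 4-byte char #4 = F4 8F B3 8F.
Leading byte 0xF4 = 11110100 matches 11110xxx → 4-byte sequence.
Byte 1: 0xF4 = 11110100, payload 100 (3 bits).
Byte 2: 0x8F = 10001111 (10xxxxxx ✓), payload 001111.
Byte 3: 0xB3 = 10110011 (10xxxxxx ✓), payload 110011.
Byte 4: 0x8F = 10001111 (10xxxxxx ✓), payload 001111.
Concatenate: 100001111110011001111 = 0x10FCCF (21 bits → U+10FCCF).

U+10FCCF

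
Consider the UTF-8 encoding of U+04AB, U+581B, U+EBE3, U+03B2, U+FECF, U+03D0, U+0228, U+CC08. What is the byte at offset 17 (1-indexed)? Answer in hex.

1-indexed offset 17 is 0-indexed offset 16.
U+04AB → 2-byte form D2 AB at offsets 0–1.
U+581B → 3-byte form E5 A0 9B at offsets 2–4.
U+EBE3 → 3-byte form EE AF A3 at offsets 5–7.
U+03B2 → 2-byte form CE B2 at offsets 8–9.
U+FECF → 3-byte form EF BB 8F at offsets 10–12.
U+03D0 → 2-byte form CF 90 at offsets 13–14.
U+0228 → 2-byte form C8 A8 at offsets 15–16.
Offset 16 falls in char 7's range; it's byte 2 of C8 A8 = 0xA8.

0xA8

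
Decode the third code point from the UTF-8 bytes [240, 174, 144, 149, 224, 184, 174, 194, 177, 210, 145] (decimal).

Offset 0: leading byte 0xF0 = 11110000 → 4-byte char #1 = F0 AE 90 95.
Offset 4: leading byte 0xE0 = 11100000 → 3-byte char #2 = E0 B8 AE.
Offset 7: leading byte 0xC2 = 11000010 → 2-byte char #3 = C2 B1.
Leading byte 0xC2 = 11000010 matches 110xxxxx → 2-byte sequence.
Byte 1: 0xC2 = 11000010, payload 00010 (5 bits).
Byte 2: 0xB1 = 10110001 (10xxxxxx ✓), payload 110001.
Concatenate: 00010110001 = 0xB1 (11 bits → U+00B1).

U+00B1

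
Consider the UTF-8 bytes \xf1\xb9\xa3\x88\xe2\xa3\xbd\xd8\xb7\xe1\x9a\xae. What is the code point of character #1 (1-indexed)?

Offset 0: leading byte 0xF1 = 11110001 → 4-byte char #1 = F1 B9 A3 88.
Leading byte 0xF1 = 11110001 matches 11110xxx → 4-byte sequence.
Byte 1: 0xF1 = 11110001, payload 001 (3 bits).
Byte 2: 0xB9 = 10111001 (10xxxxxx ✓), payload 111001.
Byte 3: 0xA3 = 10100011 (10xxxxxx ✓), payload 100011.
Byte 4: 0x88 = 10001000 (10xxxxxx ✓), payload 001000.
Concatenate: 001111001100011001000 = 0x798C8 (21 bits → U+798C8).

U+798C8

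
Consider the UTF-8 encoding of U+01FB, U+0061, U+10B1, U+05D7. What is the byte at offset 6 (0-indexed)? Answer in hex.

0xD7

U+01FB → 2-byte form C7 BB at offsets 0–1.
U+0061 → 1-byte form 61 at offsets 2–2.
U+10B1 → 3-byte form E1 82 B1 at offsets 3–5.
U+05D7 → 2-byte form D7 97 at offsets 6–7.
Offset 6 falls in char 4's range; it's byte 1 of D7 97 = 0xD7.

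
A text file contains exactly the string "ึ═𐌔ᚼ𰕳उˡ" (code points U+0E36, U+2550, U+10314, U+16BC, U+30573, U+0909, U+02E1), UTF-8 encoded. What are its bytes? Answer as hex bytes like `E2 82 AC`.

E0 B8 B6 E2 95 90 F0 90 8C 94 E1 9A BC F0 B0 95 B3 E0 A4 89 CB A1

U+0E36: 3-byte form → E0 B8 B6.
U+2550: 3-byte form → E2 95 90.
U+10314: 4-byte form → F0 90 8C 94.
U+16BC: 3-byte form → E1 9A BC.
U+30573: 4-byte form → F0 B0 95 B3.
U+0909: 3-byte form → E0 A4 89.
U+02E1: 2-byte form → CB A1.
Concatenated (22 bytes): E0 B8 B6 E2 95 90 F0 90 8C 94 E1 9A BC F0 B0 95 B3 E0 A4 89 CB A1.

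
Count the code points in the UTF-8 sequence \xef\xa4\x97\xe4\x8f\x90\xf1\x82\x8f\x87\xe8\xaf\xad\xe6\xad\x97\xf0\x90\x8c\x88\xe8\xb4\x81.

Byte at offset 0: 0xEF = 11101111 → 3-byte char (#1). Advance 3.
Byte at offset 3: 0xE4 = 11100100 → 3-byte char (#2). Advance 3.
Byte at offset 6: 0xF1 = 11110001 → 4-byte char (#3). Advance 4.
Byte at offset 10: 0xE8 = 11101000 → 3-byte char (#4). Advance 3.
Byte at offset 13: 0xE6 = 11100110 → 3-byte char (#5). Advance 3.
Byte at offset 16: 0xF0 = 11110000 → 4-byte char (#6). Advance 4.
Byte at offset 20: 0xE8 = 11101000 → 3-byte char (#7). Advance 3.
Reached end at offset 23 after 7 code points.

7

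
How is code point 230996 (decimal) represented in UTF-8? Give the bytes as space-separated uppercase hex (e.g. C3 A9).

U+38654 = 0x38654 = 230996 decimal. In range U+10000–U+10FFFF → 4-byte form: 11110xxx 10xxxxxx 10xxxxxx 10xxxxxx.
Binary (21 bits): 000111000011001010100.
Split 3+6+6+6: 000 | 111000 | 011001 | 010100.
Byte 1: 11110000 = 0xF0.
Byte 2: 10111000 = 0xB8.
Byte 3: 10011001 = 0x99.
Byte 4: 10010100 = 0x94.

F0 B8 99 94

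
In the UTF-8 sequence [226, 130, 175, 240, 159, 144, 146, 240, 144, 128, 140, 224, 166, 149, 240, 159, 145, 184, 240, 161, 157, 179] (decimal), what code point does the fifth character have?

Offset 0: leading byte 0xE2 = 11100010 → 3-byte char #1 = E2 82 AF.
Offset 3: leading byte 0xF0 = 11110000 → 4-byte char #2 = F0 9F 90 92.
Offset 7: leading byte 0xF0 = 11110000 → 4-byte char #3 = F0 90 80 8C.
Offset 11: leading byte 0xE0 = 11100000 → 3-byte char #4 = E0 A6 95.
Offset 14: leading byte 0xF0 = 11110000 → 4-byte char #5 = F0 9F 91 B8.
Leading byte 0xF0 = 11110000 matches 11110xxx → 4-byte sequence.
Byte 1: 0xF0 = 11110000, payload 000 (3 bits).
Byte 2: 0x9F = 10011111 (10xxxxxx ✓), payload 011111.
Byte 3: 0x91 = 10010001 (10xxxxxx ✓), payload 010001.
Byte 4: 0xB8 = 10111000 (10xxxxxx ✓), payload 111000.
Concatenate: 000011111010001111000 = 0x1F478 (21 bits → U+1F478).

U+1F478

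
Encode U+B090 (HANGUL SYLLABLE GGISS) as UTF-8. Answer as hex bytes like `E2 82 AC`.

U+B090 = 0xB090 = 45200 decimal. In range U+0800–U+FFFF → 3-byte form: 1110xxxx 10xxxxxx 10xxxxxx.
Binary (16 bits): 1011000010010000.
Split 4+6+6: 1011 | 000010 | 010000.
Byte 1: 11101011 = 0xEB.
Byte 2: 10000010 = 0x82.
Byte 3: 10010000 = 0x90.

EB 82 90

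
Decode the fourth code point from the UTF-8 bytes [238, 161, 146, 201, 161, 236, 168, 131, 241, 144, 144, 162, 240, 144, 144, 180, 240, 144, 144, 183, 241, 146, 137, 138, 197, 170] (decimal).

Offset 0: leading byte 0xEE = 11101110 → 3-byte char #1 = EE A1 92.
Offset 3: leading byte 0xC9 = 11001001 → 2-byte char #2 = C9 A1.
Offset 5: leading byte 0xEC = 11101100 → 3-byte char #3 = EC A8 83.
Offset 8: leading byte 0xF1 = 11110001 → 4-byte char #4 = F1 90 90 A2.
Leading byte 0xF1 = 11110001 matches 11110xxx → 4-byte sequence.
Byte 1: 0xF1 = 11110001, payload 001 (3 bits).
Byte 2: 0x90 = 10010000 (10xxxxxx ✓), payload 010000.
Byte 3: 0x90 = 10010000 (10xxxxxx ✓), payload 010000.
Byte 4: 0xA2 = 10100010 (10xxxxxx ✓), payload 100010.
Concatenate: 001010000010000100010 = 0x50422 (21 bits → U+50422).

U+50422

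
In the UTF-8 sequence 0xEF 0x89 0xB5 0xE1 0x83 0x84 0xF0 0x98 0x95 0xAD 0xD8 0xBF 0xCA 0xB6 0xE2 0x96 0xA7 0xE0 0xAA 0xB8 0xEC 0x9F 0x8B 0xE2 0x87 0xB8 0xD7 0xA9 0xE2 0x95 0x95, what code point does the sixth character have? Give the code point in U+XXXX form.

Offset 0: leading byte 0xEF = 11101111 → 3-byte char #1 = EF 89 B5.
Offset 3: leading byte 0xE1 = 11100001 → 3-byte char #2 = E1 83 84.
Offset 6: leading byte 0xF0 = 11110000 → 4-byte char #3 = F0 98 95 AD.
Offset 10: leading byte 0xD8 = 11011000 → 2-byte char #4 = D8 BF.
Offset 12: leading byte 0xCA = 11001010 → 2-byte char #5 = CA B6.
Offset 14: leading byte 0xE2 = 11100010 → 3-byte char #6 = E2 96 A7.
Leading byte 0xE2 = 11100010 matches 1110xxxx → 3-byte sequence.
Byte 1: 0xE2 = 11100010, payload 0010 (4 bits).
Byte 2: 0x96 = 10010110 (10xxxxxx ✓), payload 010110.
Byte 3: 0xA7 = 10100111 (10xxxxxx ✓), payload 100111.
Concatenate: 0010010110100111 = 0x25A7 (16 bits → U+25A7).

U+25A7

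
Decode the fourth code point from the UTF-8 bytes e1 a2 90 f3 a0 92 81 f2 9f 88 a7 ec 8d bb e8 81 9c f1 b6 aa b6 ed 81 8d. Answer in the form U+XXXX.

U+C37B

Offset 0: leading byte 0xE1 = 11100001 → 3-byte char #1 = E1 A2 90.
Offset 3: leading byte 0xF3 = 11110011 → 4-byte char #2 = F3 A0 92 81.
Offset 7: leading byte 0xF2 = 11110010 → 4-byte char #3 = F2 9F 88 A7.
Offset 11: leading byte 0xEC = 11101100 → 3-byte char #4 = EC 8D BB.
Leading byte 0xEC = 11101100 matches 1110xxxx → 3-byte sequence.
Byte 1: 0xEC = 11101100, payload 1100 (4 bits).
Byte 2: 0x8D = 10001101 (10xxxxxx ✓), payload 001101.
Byte 3: 0xBB = 10111011 (10xxxxxx ✓), payload 111011.
Concatenate: 1100001101111011 = 0xC37B (16 bits → U+C37B).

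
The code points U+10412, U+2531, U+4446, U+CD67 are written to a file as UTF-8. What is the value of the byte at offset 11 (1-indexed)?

1-indexed offset 11 is 0-indexed offset 10.
U+10412 → 4-byte form F0 90 90 92 at offsets 0–3.
U+2531 → 3-byte form E2 94 B1 at offsets 4–6.
U+4446 → 3-byte form E4 91 86 at offsets 7–9.
U+CD67 → 3-byte form EC B5 A7 at offsets 10–12.
Offset 10 falls in char 4's range; it's byte 1 of EC B5 A7 = 0xEC.

0xEC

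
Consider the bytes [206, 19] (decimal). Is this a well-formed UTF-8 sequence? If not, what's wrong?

Leading byte 0xCE = 11001110 → 2-byte form.
Byte 2 is 0x13 = 00010011, which is not 10xxxxxx — expected a continuation byte.

invalid (non-continuation byte where continuation expected)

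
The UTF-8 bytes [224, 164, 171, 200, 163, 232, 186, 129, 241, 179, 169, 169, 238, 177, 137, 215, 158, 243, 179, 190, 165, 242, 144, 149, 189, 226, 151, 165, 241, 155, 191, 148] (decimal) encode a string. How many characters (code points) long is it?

10

Byte at offset 0: 0xE0 = 11100000 → 3-byte char (#1). Advance 3.
Byte at offset 3: 0xC8 = 11001000 → 2-byte char (#2). Advance 2.
Byte at offset 5: 0xE8 = 11101000 → 3-byte char (#3). Advance 3.
Byte at offset 8: 0xF1 = 11110001 → 4-byte char (#4). Advance 4.
Byte at offset 12: 0xEE = 11101110 → 3-byte char (#5). Advance 3.
Byte at offset 15: 0xD7 = 11010111 → 2-byte char (#6). Advance 2.
Byte at offset 17: 0xF3 = 11110011 → 4-byte char (#7). Advance 4.
Byte at offset 21: 0xF2 = 11110010 → 4-byte char (#8). Advance 4.
Byte at offset 25: 0xE2 = 11100010 → 3-byte char (#9). Advance 3.
Byte at offset 28: 0xF1 = 11110001 → 4-byte char (#10). Advance 4.
Reached end at offset 32 after 10 code points.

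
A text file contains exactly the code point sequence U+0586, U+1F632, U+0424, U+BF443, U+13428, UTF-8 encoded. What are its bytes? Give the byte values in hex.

U+0586: 2-byte form → D6 86.
U+1F632: 4-byte form → F0 9F 98 B2.
U+0424: 2-byte form → D0 A4.
U+BF443: 4-byte form → F2 BF 91 83.
U+13428: 4-byte form → F0 93 90 A8.
Concatenated (16 bytes): D6 86 F0 9F 98 B2 D0 A4 F2 BF 91 83 F0 93 90 A8.

D6 86 F0 9F 98 B2 D0 A4 F2 BF 91 83 F0 93 90 A8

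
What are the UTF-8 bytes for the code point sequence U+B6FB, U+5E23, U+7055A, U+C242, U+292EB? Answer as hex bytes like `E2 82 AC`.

EB 9B BB E5 B8 A3 F1 B0 95 9A EC 89 82 F0 A9 8B AB

U+B6FB: 3-byte form → EB 9B BB.
U+5E23: 3-byte form → E5 B8 A3.
U+7055A: 4-byte form → F1 B0 95 9A.
U+C242: 3-byte form → EC 89 82.
U+292EB: 4-byte form → F0 A9 8B AB.
Concatenated (17 bytes): EB 9B BB E5 B8 A3 F1 B0 95 9A EC 89 82 F0 A9 8B AB.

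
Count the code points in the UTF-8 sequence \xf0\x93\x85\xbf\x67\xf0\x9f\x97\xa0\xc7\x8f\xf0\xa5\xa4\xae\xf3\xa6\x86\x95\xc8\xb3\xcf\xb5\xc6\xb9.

9

Byte at offset 0: 0xF0 = 11110000 → 4-byte char (#1). Advance 4.
Byte at offset 4: 0x67 = 01100111 → 1-byte char (#2). Advance 1.
Byte at offset 5: 0xF0 = 11110000 → 4-byte char (#3). Advance 4.
Byte at offset 9: 0xC7 = 11000111 → 2-byte char (#4). Advance 2.
Byte at offset 11: 0xF0 = 11110000 → 4-byte char (#5). Advance 4.
Byte at offset 15: 0xF3 = 11110011 → 4-byte char (#6). Advance 4.
Byte at offset 19: 0xC8 = 11001000 → 2-byte char (#7). Advance 2.
Byte at offset 21: 0xCF = 11001111 → 2-byte char (#8). Advance 2.
Byte at offset 23: 0xC6 = 11000110 → 2-byte char (#9). Advance 2.
Reached end at offset 25 after 9 code points.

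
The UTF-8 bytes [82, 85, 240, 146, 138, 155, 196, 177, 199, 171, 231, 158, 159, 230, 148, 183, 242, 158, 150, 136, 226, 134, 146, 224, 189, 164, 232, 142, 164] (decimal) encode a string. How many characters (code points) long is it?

Byte at offset 0: 0x52 = 01010010 → 1-byte char (#1). Advance 1.
Byte at offset 1: 0x55 = 01010101 → 1-byte char (#2). Advance 1.
Byte at offset 2: 0xF0 = 11110000 → 4-byte char (#3). Advance 4.
Byte at offset 6: 0xC4 = 11000100 → 2-byte char (#4). Advance 2.
Byte at offset 8: 0xC7 = 11000111 → 2-byte char (#5). Advance 2.
Byte at offset 10: 0xE7 = 11100111 → 3-byte char (#6). Advance 3.
Byte at offset 13: 0xE6 = 11100110 → 3-byte char (#7). Advance 3.
Byte at offset 16: 0xF2 = 11110010 → 4-byte char (#8). Advance 4.
Byte at offset 20: 0xE2 = 11100010 → 3-byte char (#9). Advance 3.
Byte at offset 23: 0xE0 = 11100000 → 3-byte char (#10). Advance 3.
Byte at offset 26: 0xE8 = 11101000 → 3-byte char (#11). Advance 3.
Reached end at offset 29 after 11 code points.

11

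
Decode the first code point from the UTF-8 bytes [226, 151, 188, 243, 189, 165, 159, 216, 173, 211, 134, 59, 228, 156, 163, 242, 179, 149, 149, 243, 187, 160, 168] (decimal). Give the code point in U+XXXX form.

Offset 0: leading byte 0xE2 = 11100010 → 3-byte char #1 = E2 97 BC.
Leading byte 0xE2 = 11100010 matches 1110xxxx → 3-byte sequence.
Byte 1: 0xE2 = 11100010, payload 0010 (4 bits).
Byte 2: 0x97 = 10010111 (10xxxxxx ✓), payload 010111.
Byte 3: 0xBC = 10111100 (10xxxxxx ✓), payload 111100.
Concatenate: 0010010111111100 = 0x25FC (16 bits → U+25FC).

U+25FC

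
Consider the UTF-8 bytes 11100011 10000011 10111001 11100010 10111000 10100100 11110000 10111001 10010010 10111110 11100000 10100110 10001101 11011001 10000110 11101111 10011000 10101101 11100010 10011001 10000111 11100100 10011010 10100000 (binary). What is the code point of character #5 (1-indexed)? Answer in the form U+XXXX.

U+0646

Offset 0: leading byte 0xE3 = 11100011 → 3-byte char #1 = E3 83 B9.
Offset 3: leading byte 0xE2 = 11100010 → 3-byte char #2 = E2 B8 A4.
Offset 6: leading byte 0xF0 = 11110000 → 4-byte char #3 = F0 B9 92 BE.
Offset 10: leading byte 0xE0 = 11100000 → 3-byte char #4 = E0 A6 8D.
Offset 13: leading byte 0xD9 = 11011001 → 2-byte char #5 = D9 86.
Leading byte 0xD9 = 11011001 matches 110xxxxx → 2-byte sequence.
Byte 1: 0xD9 = 11011001, payload 11001 (5 bits).
Byte 2: 0x86 = 10000110 (10xxxxxx ✓), payload 000110.
Concatenate: 11001000110 = 0x646 (11 bits → U+0646).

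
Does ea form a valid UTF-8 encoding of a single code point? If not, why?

invalid (sequence truncated)

Leading byte 0xEA = 11101010 → 3-byte form, but only 1 byte is present.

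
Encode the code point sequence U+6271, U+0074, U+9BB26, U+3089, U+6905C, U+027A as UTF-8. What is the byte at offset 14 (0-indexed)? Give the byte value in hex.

0x9C

U+6271 → 3-byte form E6 89 B1 at offsets 0–2.
U+0074 → 1-byte form 74 at offsets 3–3.
U+9BB26 → 4-byte form F2 9B AC A6 at offsets 4–7.
U+3089 → 3-byte form E3 82 89 at offsets 8–10.
U+6905C → 4-byte form F1 A9 81 9C at offsets 11–14.
Offset 14 falls in char 5's range; it's byte 4 of F1 A9 81 9C = 0x9C.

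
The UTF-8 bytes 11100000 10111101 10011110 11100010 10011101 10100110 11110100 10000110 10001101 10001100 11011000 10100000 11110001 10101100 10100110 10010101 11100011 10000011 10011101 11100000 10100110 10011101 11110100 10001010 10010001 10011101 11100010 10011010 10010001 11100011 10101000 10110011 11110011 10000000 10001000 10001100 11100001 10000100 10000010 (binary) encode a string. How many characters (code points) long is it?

12

Byte at offset 0: 0xE0 = 11100000 → 3-byte char (#1). Advance 3.
Byte at offset 3: 0xE2 = 11100010 → 3-byte char (#2). Advance 3.
Byte at offset 6: 0xF4 = 11110100 → 4-byte char (#3). Advance 4.
Byte at offset 10: 0xD8 = 11011000 → 2-byte char (#4). Advance 2.
Byte at offset 12: 0xF1 = 11110001 → 4-byte char (#5). Advance 4.
Byte at offset 16: 0xE3 = 11100011 → 3-byte char (#6). Advance 3.
Byte at offset 19: 0xE0 = 11100000 → 3-byte char (#7). Advance 3.
Byte at offset 22: 0xF4 = 11110100 → 4-byte char (#8). Advance 4.
Byte at offset 26: 0xE2 = 11100010 → 3-byte char (#9). Advance 3.
Byte at offset 29: 0xE3 = 11100011 → 3-byte char (#10). Advance 3.
Byte at offset 32: 0xF3 = 11110011 → 4-byte char (#11). Advance 4.
Byte at offset 36: 0xE1 = 11100001 → 3-byte char (#12). Advance 3.
Reached end at offset 39 after 12 code points.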